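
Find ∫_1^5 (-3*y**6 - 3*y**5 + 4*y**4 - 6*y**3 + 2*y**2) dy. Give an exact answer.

By the power rule, an antiderivative is F(y) = -3*y**7/7 - y**6/2 + 4*y**5/5 - 3*y**4/2 + 2*y**3/3.
Then F(5) - F(1) = (-832625/21) - (-101/105) = -4163024/105.

-4163024/105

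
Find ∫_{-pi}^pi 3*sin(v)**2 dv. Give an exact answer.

Use the identity sin^2(v) = (1 - cos(2*v))/2.
An antiderivative is F(v) = 3*v/2 - 3*sin(2*v)/4.
Then F(pi) - F(-pi) = (3*pi/2) - (-3*pi/2) = 3*pi.

3*pi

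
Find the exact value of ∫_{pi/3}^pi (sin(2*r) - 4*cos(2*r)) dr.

-3/4 + sqrt(3)

An antiderivative is F(r) = -2*sin(2*r) - cos(2*r)/2.
Then F(pi) - F(pi/3) = (-1/2) - (1/4 - sqrt(3)) = -3/4 + sqrt(3).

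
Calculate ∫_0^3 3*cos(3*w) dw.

sin(9)

Let u = 3*w, so du = 3 dw. When w = 0, u = 0; when w = 3, u = 9.
The integral becomes ∫ cos(u) du from 0 to 9, with antiderivative sin(u).
Back in w: F(w) = sin(3*w).
Then F(3) - F(0) = (sin(9)) - (0) = sin(9).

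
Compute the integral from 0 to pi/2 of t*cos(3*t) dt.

Integrate by parts once (u = t, dv = cos(3*t) dt).
An antiderivative is F(t) = t*sin(3*t)/3 + cos(3*t)/9.
Then F(pi/2) - F(0) = (-pi/6) - (1/9) = -pi/6 - 1/9.

-pi/6 - 1/9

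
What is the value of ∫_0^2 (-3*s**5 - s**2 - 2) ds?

By the power rule, an antiderivative is F(s) = -s**6/2 - s**3/3 - 2*s.
Then F(2) - F(0) = (-116/3) - (0) = -116/3.

-116/3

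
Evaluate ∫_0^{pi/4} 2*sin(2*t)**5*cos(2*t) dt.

Let u = sin(2*t), so du = 2*cos(2*t) dt. When t = 0, u = 0; when t = pi/4, u = 1.
The integral becomes ∫ u**5 du from 0 to 1, with antiderivative u**6/6.
Back in t: F(t) = sin(2*t)**6/6.
Then F(pi/4) - F(0) = (1/6) - (0) = 1/6.

1/6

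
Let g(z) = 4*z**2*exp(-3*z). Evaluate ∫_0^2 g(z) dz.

8/27 - 200*exp(-6)/27

Integrate by parts twice (u = z^2, dv = 4*exp(-3*z) dz).
An antiderivative is F(z) = (-36*z**2 - 24*z - 8)*exp(-3*z)/27.
Then F(2) - F(0) = (-200*exp(-6)/27) - (-8/27) = 8/27 - 200*exp(-6)/27.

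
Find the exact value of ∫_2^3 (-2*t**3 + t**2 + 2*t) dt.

By the power rule, an antiderivative is F(t) = -t**4/2 + t**3/3 + t**2.
Then F(3) - F(2) = (-45/2) - (-4/3) = -127/6.

-127/6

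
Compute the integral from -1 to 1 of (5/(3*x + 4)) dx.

An antiderivative is F(x) = 5*log(3*x + 4)/3.
Then F(1) - F(-1) = (5*log(7)/3) - (0) = 5*log(7)/3.

5*log(7)/3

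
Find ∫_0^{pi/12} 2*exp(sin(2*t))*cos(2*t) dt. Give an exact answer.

Let u = sin(2*t), so du = 2*cos(2*t) dt. When t = 0, u = 0; when t = pi/12, u = 1/2.
The integral becomes ∫ exp(u) du from 0 to 1/2, with antiderivative exp(u).
Back in t: F(t) = exp(sin(2*t)).
Then F(pi/12) - F(0) = (exp(1/2)) - (1) = -1 + exp(1/2).

-1 + exp(1/2)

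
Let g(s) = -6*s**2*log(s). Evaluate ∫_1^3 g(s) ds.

52/3 - 54*log(3)

Integrate by parts once (u = ln s, dv = -6*s**2 ds).
An antiderivative is F(s) = -2*s**3*(3*log(s) - 1)/3.
Then F(3) - F(1) = (18 - 54*log(3)) - (2/3) = 52/3 - 54*log(3).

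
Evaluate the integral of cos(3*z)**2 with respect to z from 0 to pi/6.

Use the identity cos^2(3*z) = (1 + cos(6*z))/2.
An antiderivative is F(z) = z/2 + sin(6*z)/12.
Then F(pi/6) - F(0) = (pi/12) - (0) = pi/12.

pi/12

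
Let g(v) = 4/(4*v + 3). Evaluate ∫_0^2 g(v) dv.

log(11/3)

An antiderivative is F(v) = log(4*v + 3).
Then F(2) - F(0) = (log(11)) - (log(3)) = log(11/3).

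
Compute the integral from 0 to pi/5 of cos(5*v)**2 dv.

Use the identity cos^2(5*v) = (1 + cos(10*v))/2.
An antiderivative is F(v) = v/2 + sin(10*v)/20.
Then F(pi/5) - F(0) = (pi/10) - (0) = pi/10.

pi/10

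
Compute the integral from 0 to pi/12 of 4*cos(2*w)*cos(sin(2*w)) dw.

2*sin(1/2)

Let u = sin(2*w), so du = 2*cos(2*w) dw. When w = 0, u = 0; when w = pi/12, u = 1/2.
The integral becomes 2·∫ cos(u) du from 0 to 1/2, with antiderivative 2*sin(u).
Back in w: F(w) = 2*sin(sin(2*w)).
Then F(pi/12) - F(0) = (2*sin(1/2)) - (0) = 2*sin(1/2).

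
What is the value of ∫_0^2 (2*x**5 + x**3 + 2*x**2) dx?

92/3

By the power rule, an antiderivative is F(x) = x**6/3 + x**4/4 + 2*x**3/3.
Then F(2) - F(0) = (92/3) - (0) = 92/3.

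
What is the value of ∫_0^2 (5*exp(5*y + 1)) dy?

-exp(1) + exp(11)

Let u = 5*y + 1, so du = 5 dy. When y = 0, u = 1; when y = 2, u = 11.
The integral becomes ∫ exp(u) du from 1 to 11, with antiderivative exp(u).
Back in y: F(y) = exp(5*y + 1).
Then F(2) - F(0) = (exp(11)) - (exp(1)) = -exp(1) + exp(11).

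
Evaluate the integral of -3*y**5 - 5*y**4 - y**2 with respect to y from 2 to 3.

By the power rule, an antiderivative is F(y) = -y**6/2 - y**5 - y**3/3.
Then F(3) - F(2) = (-1233/2) - (-200/3) = -3299/6.

-3299/6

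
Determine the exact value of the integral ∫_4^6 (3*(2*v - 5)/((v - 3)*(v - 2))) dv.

3*log(2) + 3*log(3)

Factor the denominator: v**2 - 5*v + 6 = (v - 2)(v - 3).
Partial fractions: 3*(2*v - 5)/((v - 3)*(v - 2)) = 3/(v - 2) + 3/(v - 3).
An antiderivative is F(v) = 3*log(v - 3) + 3*log(v - 2).
Then F(6) - F(4) = (3*log(3) + 6*log(2)) - (log(8)) = 3*log(2) + 3*log(3).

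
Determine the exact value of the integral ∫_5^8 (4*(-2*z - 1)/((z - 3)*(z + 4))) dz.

-4*log(5) - 4*log(2) + 4*log(3)

Factor the denominator: z**2 + z - 12 = (z + 4)(z - 3).
Partial fractions: 4*(-2*z - 1)/((z - 3)*(z + 4)) = -4/(z + 4) - 4/(z - 3).
An antiderivative is F(z) = -4*log(z - 3) - 4*log(z + 4).
Then F(8) - F(5) = (-4*log(5) - 8*log(2) - 4*log(3)) - (-8*log(3) - 4*log(2)) = -4*log(5) - 4*log(2) + 4*log(3).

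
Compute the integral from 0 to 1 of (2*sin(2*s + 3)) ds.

Let u = 2*s + 3, so du = 2 ds. When s = 0, u = 3; when s = 1, u = 5.
The integral becomes ∫ sin(u) du from 3 to 5, with antiderivative -cos(u).
Back in s: F(s) = -cos(2*s + 3).
Then F(1) - F(0) = (-cos(5)) - (-cos(3)) = cos(3) - cos(5).

cos(3) - cos(5)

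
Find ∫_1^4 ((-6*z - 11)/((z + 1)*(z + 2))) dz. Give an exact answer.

-5*log(5) + 4*log(2)

Factor the denominator: z**2 + 3*z + 2 = (z + 2)(z + 1).
Partial fractions: (-6*z - 11)/((z + 1)*(z + 2)) = -1/(z + 2) - 5/(z + 1).
An antiderivative is F(z) = -5*log(z + 1) - log(z + 2).
Then F(4) - F(1) = (-5*log(5) - log(3) - log(2)) - (-log(96)) = -5*log(5) + 4*log(2).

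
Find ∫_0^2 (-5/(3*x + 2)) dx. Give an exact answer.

-10*log(2)/3

An antiderivative is F(x) = -5*log(3*x + 2)/3.
Then F(2) - F(0) = (-log(32)) - (-5*log(2)/3) = -10*log(2)/3.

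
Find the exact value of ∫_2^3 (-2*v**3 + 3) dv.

By the power rule, an antiderivative is F(v) = -v**4/2 + 3*v.
Then F(3) - F(2) = (-63/2) - (-2) = -59/2.

-59/2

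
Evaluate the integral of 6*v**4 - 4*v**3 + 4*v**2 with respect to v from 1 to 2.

By the power rule, an antiderivative is F(v) = 6*v**5/5 - v**4 + 4*v**3/3.
Then F(2) - F(1) = (496/15) - (23/15) = 473/15.

473/15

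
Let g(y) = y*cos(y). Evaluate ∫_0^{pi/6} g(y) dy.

-1 + pi/12 + sqrt(3)/2

Integrate by parts once (u = y, dv = cos(y) dy).
An antiderivative is F(y) = y*sin(y) + cos(y).
Then F(pi/6) - F(0) = (pi/12 + sqrt(3)/2) - (1) = -1 + pi/12 + sqrt(3)/2.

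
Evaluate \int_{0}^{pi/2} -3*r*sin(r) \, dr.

-3

Integrate by parts once (u = r, dv = -3*sin(r) dr).
An antiderivative is F(r) = 3*r*cos(r) - 3*sin(r).
Then F(pi/2) - F(0) = (-3) - (0) = -3.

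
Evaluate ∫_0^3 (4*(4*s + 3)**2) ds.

1116

Let u = 4*s + 3, so du = 4 ds. When s = 0, u = 3; when s = 3, u = 15.
The integral becomes ∫ u**2 du from 3 to 15, with antiderivative u**3/3.
Back in s: F(s) = (4*s + 3)**3/3.
Then F(3) - F(0) = (1125) - (9) = 1116.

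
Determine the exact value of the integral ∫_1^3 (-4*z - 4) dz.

-24

By the power rule, an antiderivative is F(z) = -2*z**2 - 4*z.
Then F(3) - F(1) = (-30) - (-6) = -24.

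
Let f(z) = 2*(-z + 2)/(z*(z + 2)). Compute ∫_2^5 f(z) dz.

-4*log(7) + 2*log(5) + 6*log(2)

Factor the denominator: z**2 + 2*z = (z + 2)z.
Partial fractions: 2*(-z + 2)/(z*(z + 2)) = -4/(z + 2) + 2/z.
An antiderivative is F(z) = 2*log(z) - 4*log(z + 2).
Then F(5) - F(2) = (-4*log(7) + 2*log(5)) - (-log(64)) = -4*log(7) + 2*log(5) + 6*log(2).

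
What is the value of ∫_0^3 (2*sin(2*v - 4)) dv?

cos(4) - cos(2)

Let u = 2*v - 4, so du = 2 dv. When v = 0, u = -4; when v = 3, u = 2.
The integral becomes ∫ sin(u) du from -4 to 2, with antiderivative -cos(u).
Back in v: F(v) = -cos(2*v - 4).
Then F(3) - F(0) = (-cos(2)) - (-cos(4)) = cos(4) - cos(2).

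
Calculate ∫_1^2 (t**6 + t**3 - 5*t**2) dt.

859/84

By the power rule, an antiderivative is F(t) = t**7/7 + t**4/4 - 5*t**3/3.
Then F(2) - F(1) = (188/21) - (-107/84) = 859/84.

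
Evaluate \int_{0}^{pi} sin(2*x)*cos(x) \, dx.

Use the identity sin(2*x)cos(x) = [sin(3*x) + sin(x)]/2.
An antiderivative is F(x) = -cos(x)/2 - cos(3*x)/6.
Then F(pi) - F(0) = (2/3) - (-2/3) = 4/3.

4/3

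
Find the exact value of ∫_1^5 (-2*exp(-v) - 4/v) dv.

An antiderivative is F(v) = -4*log(v) + 2*exp(-v).
Then F(5) - F(1) = (-4*log(5) + 2*exp(-5)) - (2*exp(-1)) = -4*log(5) - 2*exp(-1) + 2*exp(-5).

-4*log(5) - 2*exp(-1) + 2*exp(-5)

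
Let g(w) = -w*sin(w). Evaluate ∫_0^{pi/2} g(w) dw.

-1

Integrate by parts once (u = w, dv = -sin(w) dw).
An antiderivative is F(w) = w*cos(w) - sin(w).
Then F(pi/2) - F(0) = (-1) - (0) = -1.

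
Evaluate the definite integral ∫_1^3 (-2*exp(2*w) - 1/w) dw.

An antiderivative is F(w) = -exp(2*w) - log(w).
Then F(3) - F(1) = (-exp(6) - log(3)) - (-exp(2)) = -exp(6) - log(3) + exp(2).

-exp(6) - log(3) + exp(2)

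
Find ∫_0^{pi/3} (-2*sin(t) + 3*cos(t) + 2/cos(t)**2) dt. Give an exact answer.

-1 + 7*sqrt(3)/2

An antiderivative is F(t) = 3*sin(t) + 2*cos(t) + 2*tan(t).
Then F(pi/3) - F(0) = (1 + 7*sqrt(3)/2) - (2) = -1 + 7*sqrt(3)/2.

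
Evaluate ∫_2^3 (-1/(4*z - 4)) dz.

-log(2)/4

An antiderivative is F(z) = -log(4*z - 4)/4.
Then F(3) - F(2) = (-3*log(2)/4) - (-log(2)/2) = -log(2)/4.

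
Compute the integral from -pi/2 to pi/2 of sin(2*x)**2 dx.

pi/2

Use the identity sin^2(2*x) = (1 - cos(4*x))/2.
An antiderivative is F(x) = x/2 - sin(4*x)/8.
Then F(pi/2) - F(-pi/2) = (pi/4) - (-pi/4) = pi/2.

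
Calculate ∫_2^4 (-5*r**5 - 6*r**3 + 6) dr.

-3708

By the power rule, an antiderivative is F(r) = -5*r**6/6 - 3*r**4/2 + 6*r.
Then F(4) - F(2) = (-11320/3) - (-196/3) = -3708.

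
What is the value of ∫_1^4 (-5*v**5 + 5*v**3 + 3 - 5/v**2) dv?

-6177/2

By the power rule, an antiderivative is F(v) = -5*v**6/6 + 5*v**4/4 + 3*v + 5/v.
Then F(4) - F(1) = (-36961/12) - (101/12) = -6177/2.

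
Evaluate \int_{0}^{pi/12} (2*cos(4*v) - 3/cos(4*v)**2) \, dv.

An antiderivative is F(v) = sin(4*v)/2 - 3*tan(4*v)/4.
Then F(pi/12) - F(0) = (-sqrt(3)/2) - (0) = -sqrt(3)/2.

-sqrt(3)/2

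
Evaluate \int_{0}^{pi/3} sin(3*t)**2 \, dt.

Use the identity sin^2(3*t) = (1 - cos(6*t))/2.
An antiderivative is F(t) = t/2 - sin(6*t)/12.
Then F(pi/3) - F(0) = (pi/6) - (0) = pi/6.

pi/6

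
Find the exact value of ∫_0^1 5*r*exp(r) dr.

Integrate by parts once (u = r, dv = 5*exp(r) dr).
An antiderivative is F(r) = (5*r - 5)*exp(r).
Then F(1) - F(0) = (0) - (-5) = 5.

5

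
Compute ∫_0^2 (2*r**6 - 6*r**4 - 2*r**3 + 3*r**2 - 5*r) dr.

By the power rule, an antiderivative is F(r) = 2*r**7/7 - 6*r**5/5 - r**4/2 + r**3 - 5*r**2/2.
Then F(2) - F(0) = (-414/35) - (0) = -414/35.

-414/35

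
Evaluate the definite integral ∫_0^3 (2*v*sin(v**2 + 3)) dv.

Let u = v**2 + 3, so du = 2*v dv. When v = 0, u = 3; when v = 3, u = 12.
The integral becomes ∫ sin(u) du from 3 to 12, with antiderivative -cos(u).
Back in v: F(v) = -cos(v**2 + 3).
Then F(3) - F(0) = (-cos(12)) - (-cos(3)) = cos(3) - cos(12).

cos(3) - cos(12)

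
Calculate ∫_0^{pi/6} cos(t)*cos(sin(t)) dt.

sin(1/2)

Let u = sin(t), so du = cos(t) dt. When t = 0, u = 0; when t = pi/6, u = 1/2.
The integral becomes ∫ cos(u) du from 0 to 1/2, with antiderivative sin(u).
Back in t: F(t) = sin(sin(t)).
Then F(pi/6) - F(0) = (sin(1/2)) - (0) = sin(1/2).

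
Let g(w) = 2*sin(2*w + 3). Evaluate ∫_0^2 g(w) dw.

Let u = 2*w + 3, so du = 2 dw. When w = 0, u = 3; when w = 2, u = 7.
The integral becomes ∫ sin(u) du from 3 to 7, with antiderivative -cos(u).
Back in w: F(w) = -cos(2*w + 3).
Then F(2) - F(0) = (-cos(7)) - (-cos(3)) = cos(3) - cos(7).

cos(3) - cos(7)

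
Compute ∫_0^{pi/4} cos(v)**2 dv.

1/4 + pi/8

Use the identity cos^2(v) = (1 + cos(2*v))/2.
An antiderivative is F(v) = v/2 + sin(2*v)/4.
Then F(pi/4) - F(0) = (1/4 + pi/8) - (0) = 1/4 + pi/8.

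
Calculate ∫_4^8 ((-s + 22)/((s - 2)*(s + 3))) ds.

-5*log(11) + 4*log(3) + 5*log(7)

Factor the denominator: s**2 + s - 6 = (s + 3)(s - 2).
Partial fractions: (-s + 22)/((s - 2)*(s + 3)) = -5/(s + 3) + 4/(s - 2).
An antiderivative is F(s) = 4*log(s - 2) - 5*log(s + 3).
Then F(8) - F(4) = (-5*log(11) + 4*log(2) + 4*log(3)) - (-5*log(7) + 4*log(2)) = -5*log(11) + 4*log(3) + 5*log(7).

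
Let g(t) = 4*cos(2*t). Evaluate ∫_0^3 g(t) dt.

Let u = 2*t, so du = 2 dt. When t = 0, u = 0; when t = 3, u = 6.
The integral becomes 2·∫ cos(u) du from 0 to 6, with antiderivative 2*sin(u).
Back in t: F(t) = 2*sin(2*t).
Then F(3) - F(0) = (2*sin(6)) - (0) = 2*sin(6).

2*sin(6)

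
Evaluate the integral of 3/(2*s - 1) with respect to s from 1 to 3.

3*log(5)/2

An antiderivative is F(s) = 3*log(2*s - 1)/2.
Then F(3) - F(1) = (3*log(5)/2) - (0) = 3*log(5)/2.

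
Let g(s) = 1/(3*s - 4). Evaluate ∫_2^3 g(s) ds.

-log(2)/3 + log(5)/3

An antiderivative is F(s) = log(3*s - 4)/3.
Then F(3) - F(2) = (log(5)/3) - (log(2)/3) = -log(2)/3 + log(5)/3.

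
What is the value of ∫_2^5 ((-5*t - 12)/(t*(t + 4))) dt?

-3*log(5) - 2*log(3) + 5*log(2)

Factor the denominator: t**2 + 4*t = (t + 4)t.
Partial fractions: (-5*t - 12)/(t*(t + 4)) = -2/(t + 4) - 3/t.
An antiderivative is F(t) = -3*log(t) - 2*log(t + 4).
Then F(5) - F(2) = (-3*log(5) - 4*log(3)) - (-5*log(2) - 2*log(3)) = -3*log(5) - 2*log(3) + 5*log(2).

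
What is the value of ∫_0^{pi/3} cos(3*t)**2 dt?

pi/6

Use the identity cos^2(3*t) = (1 + cos(6*t))/2.
An antiderivative is F(t) = t/2 + sin(6*t)/12.
Then F(pi/3) - F(0) = (pi/6) - (0) = pi/6.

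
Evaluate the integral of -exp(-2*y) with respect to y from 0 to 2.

(1 - exp(4))*exp(-4)/2

An antiderivative is F(y) = exp(-2*y)/2.
Then F(2) - F(0) = (exp(-4)/2) - (1/2) = (1 - exp(4))*exp(-4)/2.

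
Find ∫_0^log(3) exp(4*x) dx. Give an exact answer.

20

Let u = exp(x), so du = exp(x) dx. When x = 0, u = 1; when x = log(3), u = 3.
The integral becomes ∫ u**3 du from 1 to 3, with antiderivative u**4/4.
Back in x: F(x) = exp(4*x)/4.
Then F(log(3)) - F(0) = (81/4) - (1/4) = 20.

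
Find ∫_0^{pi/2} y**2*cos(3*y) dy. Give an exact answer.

Integrate by parts twice (u = y^2, dv = cos(3*y) dy).
An antiderivative is F(y) = y**2*sin(3*y)/3 + 2*y*cos(3*y)/9 - 2*sin(3*y)/27.
Then F(pi/2) - F(0) = (2/27 - pi**2/12) - (0) = 2/27 - pi**2/12.

2/27 - pi**2/12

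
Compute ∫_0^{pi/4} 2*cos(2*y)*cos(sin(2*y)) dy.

sin(1)

Let u = sin(2*y), so du = 2*cos(2*y) dy. When y = 0, u = 0; when y = pi/4, u = 1.
The integral becomes ∫ cos(u) du from 0 to 1, with antiderivative sin(u).
Back in y: F(y) = sin(sin(2*y)).
Then F(pi/4) - F(0) = (sin(1)) - (0) = sin(1).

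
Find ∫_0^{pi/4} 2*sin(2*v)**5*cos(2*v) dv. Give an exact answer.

Let u = sin(2*v), so du = 2*cos(2*v) dv. When v = 0, u = 0; when v = pi/4, u = 1.
The integral becomes ∫ u**5 du from 0 to 1, with antiderivative u**6/6.
Back in v: F(v) = sin(2*v)**6/6.
Then F(pi/4) - F(0) = (1/6) - (0) = 1/6.

1/6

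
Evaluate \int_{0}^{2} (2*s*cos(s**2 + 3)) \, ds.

-sin(3) + sin(7)

Let u = s**2 + 3, so du = 2*s ds. When s = 0, u = 3; when s = 2, u = 7.
The integral becomes ∫ cos(u) du from 3 to 7, with antiderivative sin(u).
Back in s: F(s) = sin(s**2 + 3).
Then F(2) - F(0) = (sin(7)) - (sin(3)) = -sin(3) + sin(7).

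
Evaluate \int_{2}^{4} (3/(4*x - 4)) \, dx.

An antiderivative is F(x) = 3*log(4*x - 4)/4.
Then F(4) - F(2) = (3*log(12)/4) - (3*log(2)/2) = 3*log(3)/4.

3*log(3)/4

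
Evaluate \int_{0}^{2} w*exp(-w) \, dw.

1 - 3*exp(-2)

Integrate by parts once (u = w, dv = exp(-w) dw).
An antiderivative is F(w) = (-w - 1)*exp(-w).
Then F(2) - F(0) = (-3*exp(-2)) - (-1) = 1 - 3*exp(-2).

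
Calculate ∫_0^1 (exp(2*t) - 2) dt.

-5/2 + exp(2)/2

An antiderivative is F(t) = exp(2*t)/2 - 2*t.
Then F(1) - F(0) = (-2 + exp(2)/2) - (1/2) = -5/2 + exp(2)/2.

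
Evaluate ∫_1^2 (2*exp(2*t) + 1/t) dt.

An antiderivative is F(t) = exp(2*t) + log(t).
Then F(2) - F(1) = (log(2) + exp(4)) - (exp(2)) = -exp(2) + log(2) + exp(4).

-exp(2) + log(2) + exp(4)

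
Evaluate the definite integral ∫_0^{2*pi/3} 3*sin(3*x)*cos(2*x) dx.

Use the identity sin(3*x)cos(2*x) = [sin(5*x) + sin(x)]/2.
An antiderivative is F(x) = -3*cos(x)/2 - 3*cos(5*x)/10.
Then F(2*pi/3) - F(0) = (9/10) - (-9/5) = 27/10.

27/10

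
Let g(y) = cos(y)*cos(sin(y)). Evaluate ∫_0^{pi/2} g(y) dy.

sin(1)

Let u = sin(y), so du = cos(y) dy. When y = 0, u = 0; when y = pi/2, u = 1.
The integral becomes ∫ cos(u) du from 0 to 1, with antiderivative sin(u).
Back in y: F(y) = sin(sin(y)).
Then F(pi/2) - F(0) = (sin(1)) - (0) = sin(1).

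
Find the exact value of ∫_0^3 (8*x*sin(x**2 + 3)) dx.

Let u = x**2 + 3, so du = 2*x dx. When x = 0, u = 3; when x = 3, u = 12.
The integral becomes 4·∫ sin(u) du from 3 to 12, with antiderivative -4*cos(u).
Back in x: F(x) = -4*cos(x**2 + 3).
Then F(3) - F(0) = (-4*cos(12)) - (-4*cos(3)) = 4*cos(3) - 4*cos(12).

4*cos(3) - 4*cos(12)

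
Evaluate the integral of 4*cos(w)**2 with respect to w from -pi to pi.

4*pi

Use the identity cos^2(w) = (1 + cos(2*w))/2.
An antiderivative is F(w) = 2*w + sin(2*w).
Then F(pi) - F(-pi) = (2*pi) - (-2*pi) = 4*pi.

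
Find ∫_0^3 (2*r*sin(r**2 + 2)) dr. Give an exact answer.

cos(2) - cos(11)

Let u = r**2 + 2, so du = 2*r dr. When r = 0, u = 2; when r = 3, u = 11.
The integral becomes ∫ sin(u) du from 2 to 11, with antiderivative -cos(u).
Back in r: F(r) = -cos(r**2 + 2).
Then F(3) - F(0) = (-cos(11)) - (-cos(2)) = cos(2) - cos(11).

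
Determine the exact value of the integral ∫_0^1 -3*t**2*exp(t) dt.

Integrate by parts twice (u = t^2, dv = -3*exp(t) dt).
An antiderivative is F(t) = (-3*t**2 + 6*t - 6)*exp(t).
Then F(1) - F(0) = (-3*E) - (-6) = 6 - 3*E.

6 - 3*E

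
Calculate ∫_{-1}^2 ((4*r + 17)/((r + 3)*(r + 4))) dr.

Factor the denominator: r**2 + 7*r + 12 = (r + 4)(r + 3).
Partial fractions: (4*r + 17)/((r + 3)*(r + 4)) = -1/(r + 4) + 5/(r + 3).
An antiderivative is F(r) = 5*log(r + 3) - log(r + 4).
Then F(2) - F(-1) = (-log(3) - log(2) + 5*log(5)) - (log(32/3)) = -6*log(2) + 5*log(5).

-6*log(2) + 5*log(5)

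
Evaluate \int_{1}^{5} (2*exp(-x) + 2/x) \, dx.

-2*exp(-5) + 2*exp(-1) + 2*log(5)

An antiderivative is F(x) = 2*log(x) - 2*exp(-x).
Then F(5) - F(1) = (-2*exp(-5) + 2*log(5)) - (-2*exp(-1)) = -2*exp(-5) + 2*exp(-1) + 2*log(5).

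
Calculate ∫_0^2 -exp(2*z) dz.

An antiderivative is F(z) = -exp(2*z)/2.
Then F(2) - F(0) = (-exp(4)/2) - (-1/2) = 1/2 - exp(4)/2.

1/2 - exp(4)/2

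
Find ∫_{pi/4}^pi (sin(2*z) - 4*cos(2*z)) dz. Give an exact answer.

3/2

An antiderivative is F(z) = -2*sin(2*z) - cos(2*z)/2.
Then F(pi) - F(pi/4) = (-1/2) - (-2) = 3/2.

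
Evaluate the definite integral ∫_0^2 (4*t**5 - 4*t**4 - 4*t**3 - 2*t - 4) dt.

-164/15

By the power rule, an antiderivative is F(t) = 2*t**6/3 - 4*t**5/5 - t**4 - t**2 - 4*t.
Then F(2) - F(0) = (-164/15) - (0) = -164/15.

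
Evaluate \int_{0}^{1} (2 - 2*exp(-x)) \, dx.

2*exp(-1)

An antiderivative is F(x) = 2*x + 2*exp(-x).
Then F(1) - F(0) = (2*exp(-1) + 2) - (2) = 2*exp(-1).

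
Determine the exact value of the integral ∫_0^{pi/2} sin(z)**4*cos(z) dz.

Let u = sin(z), so du = cos(z) dz. When z = 0, u = 0; when z = pi/2, u = 1.
The integral becomes ∫ u**4 du from 0 to 1, with antiderivative u**5/5.
Back in z: F(z) = sin(z)**5/5.
Then F(pi/2) - F(0) = (1/5) - (0) = 1/5.

1/5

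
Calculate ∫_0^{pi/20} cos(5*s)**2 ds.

1/20 + pi/40

Use the identity cos^2(5*s) = (1 + cos(10*s))/2.
An antiderivative is F(s) = s/2 + sin(10*s)/20.
Then F(pi/20) - F(0) = (1/20 + pi/40) - (0) = 1/20 + pi/40.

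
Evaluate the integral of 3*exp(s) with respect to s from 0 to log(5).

12

An antiderivative is F(s) = 3*exp(s).
Then F(log(5)) - F(0) = (15) - (3) = 12.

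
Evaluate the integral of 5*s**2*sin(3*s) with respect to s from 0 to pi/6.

Integrate by parts twice (u = s^2, dv = 5*sin(3*s) ds).
An antiderivative is F(s) = -5*s**2*cos(3*s)/3 + 10*s*sin(3*s)/9 + 10*cos(3*s)/27.
Then F(pi/6) - F(0) = (5*pi/27) - (10/27) = -10/27 + 5*pi/27.

-10/27 + 5*pi/27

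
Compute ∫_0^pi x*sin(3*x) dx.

Integrate by parts once (u = x, dv = sin(3*x) dx).
An antiderivative is F(x) = -x*cos(3*x)/3 + sin(3*x)/9.
Then F(pi) - F(0) = (pi/3) - (0) = pi/3.

pi/3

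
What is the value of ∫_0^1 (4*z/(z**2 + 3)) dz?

log(16/9)

Let u = z**2 + 3, so du = 2*z dz. When z = 0, u = 3; when z = 1, u = 4.
The integral becomes 2·∫ 1/u du from 3 to 4, with antiderivative 2*log(u).
Back in z: F(z) = 2*log(z**2 + 3).
Then F(1) - F(0) = (log(16)) - (log(9)) = log(16/9).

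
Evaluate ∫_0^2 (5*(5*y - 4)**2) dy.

Let u = 5*y - 4, so du = 5 dy. When y = 0, u = -4; when y = 2, u = 6.
The integral becomes ∫ u**2 du from -4 to 6, with antiderivative u**3/3.
Back in y: F(y) = (5*y - 4)**3/3.
Then F(2) - F(0) = (72) - (-64/3) = 280/3.

280/3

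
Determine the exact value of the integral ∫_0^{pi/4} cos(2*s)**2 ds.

Use the identity cos^2(2*s) = (1 + cos(4*s))/2.
An antiderivative is F(s) = s/2 + sin(4*s)/8.
Then F(pi/4) - F(0) = (pi/8) - (0) = pi/8.

pi/8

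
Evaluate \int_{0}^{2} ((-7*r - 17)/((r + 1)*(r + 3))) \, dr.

-3*log(3) - 2*log(5)

Factor the denominator: r**2 + 4*r + 3 = (r + 3)(r + 1).
Partial fractions: (-7*r - 17)/((r + 1)*(r + 3)) = -2/(r + 3) - 5/(r + 1).
An antiderivative is F(r) = -5*log(r + 1) - 2*log(r + 3).
Then F(2) - F(0) = (-5*log(3) - 2*log(5)) - (-log(9)) = -3*log(3) - 2*log(5).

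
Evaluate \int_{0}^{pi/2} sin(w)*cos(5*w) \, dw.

1/6

Use the identity sin(w)cos(5*w) = [sin(6*w) + sin(-4*w)]/2.
An antiderivative is F(w) = cos(4*w)/8 - cos(6*w)/12.
Then F(pi/2) - F(0) = (5/24) - (1/24) = 1/6.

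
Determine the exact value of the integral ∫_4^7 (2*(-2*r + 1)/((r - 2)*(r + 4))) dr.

-3*log(11) - log(5) + 10*log(2)

Factor the denominator: r**2 + 2*r - 8 = (r + 4)(r - 2).
Partial fractions: 2*(-2*r + 1)/((r - 2)*(r + 4)) = -3/(r + 4) - 1/(r - 2).
An antiderivative is F(r) = -log(r - 2) - 3*log(r + 4).
Then F(7) - F(4) = (-3*log(11) - log(5)) - (-10*log(2)) = -3*log(11) - log(5) + 10*log(2).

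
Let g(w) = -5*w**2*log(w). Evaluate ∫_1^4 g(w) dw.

35 - 640*log(2)/3

Integrate by parts once (u = ln w, dv = -5*w**2 dw).
An antiderivative is F(w) = -5*w**3*(3*log(w) - 1)/9.
Then F(4) - F(1) = (320/9 - 640*log(2)/3) - (5/9) = 35 - 640*log(2)/3.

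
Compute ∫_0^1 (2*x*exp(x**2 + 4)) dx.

Let u = x**2 + 4, so du = 2*x dx. When x = 0, u = 4; when x = 1, u = 5.
The integral becomes ∫ exp(u) du from 4 to 5, with antiderivative exp(u).
Back in x: F(x) = exp(x**2 + 4).
Then F(1) - F(0) = (exp(5)) - (exp(4)) = -exp(4) + exp(5).

-exp(4) + exp(5)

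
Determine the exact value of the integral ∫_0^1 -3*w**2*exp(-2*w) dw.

-3/4 + 15*exp(-2)/4

Integrate by parts twice (u = w^2, dv = -3*exp(-2*w) dw).
An antiderivative is F(w) = (6*w**2 + 6*w + 3)*exp(-2*w)/4.
Then F(1) - F(0) = (15*exp(-2)/4) - (3/4) = -3/4 + 15*exp(-2)/4.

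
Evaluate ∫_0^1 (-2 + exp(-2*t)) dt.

-3/2 - exp(-2)/2

An antiderivative is F(t) = -2*t - exp(-2*t)/2.
Then F(1) - F(0) = (-2 - exp(-2)/2) - (-1/2) = -3/2 - exp(-2)/2.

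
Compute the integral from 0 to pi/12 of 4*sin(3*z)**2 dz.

Use the identity sin^2(3*z) = (1 - cos(6*z))/2.
An antiderivative is F(z) = 2*z - sin(6*z)/3.
Then F(pi/12) - F(0) = (-1/3 + pi/6) - (0) = -1/3 + pi/6.

-1/3 + pi/6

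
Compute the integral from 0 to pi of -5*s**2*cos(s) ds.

10*pi

Integrate by parts twice (u = s^2, dv = -5*cos(s) ds).
An antiderivative is F(s) = -5*s**2*sin(s) - 10*s*cos(s) + 10*sin(s).
Then F(pi) - F(0) = (10*pi) - (0) = 10*pi.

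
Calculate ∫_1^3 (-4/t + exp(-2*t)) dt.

An antiderivative is F(t) = -4*log(t) - exp(-2*t)/2.
Then F(3) - F(1) = (-4*log(3) - exp(-6)/2) - (-exp(-2)/2) = (-8*exp(6)*log(3) - 1 + exp(4))*exp(-6)/2.

(-8*exp(6)*log(3) - 1 + exp(4))*exp(-6)/2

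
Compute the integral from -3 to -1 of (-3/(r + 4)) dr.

An antiderivative is F(r) = -3*log(r + 4).
Then F(-1) - F(-3) = (-log(27)) - (0) = -log(27).

-log(27)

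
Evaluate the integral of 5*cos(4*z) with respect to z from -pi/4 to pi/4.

0

An antiderivative is F(z) = 5*sin(4*z)/4.
Then F(pi/4) - F(-pi/4) = (0) - (0) = 0.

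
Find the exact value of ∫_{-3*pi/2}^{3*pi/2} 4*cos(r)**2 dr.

6*pi

Use the identity cos^2(r) = (1 + cos(2*r))/2.
An antiderivative is F(r) = 2*r + sin(2*r).
Then F(3*pi/2) - F(-3*pi/2) = (3*pi) - (-3*pi) = 6*pi.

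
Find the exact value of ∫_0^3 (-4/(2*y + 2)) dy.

An antiderivative is F(y) = -2*log(2*y + 2).
Then F(3) - F(0) = (-log(64)) - (-log(4)) = -log(16).

-log(16)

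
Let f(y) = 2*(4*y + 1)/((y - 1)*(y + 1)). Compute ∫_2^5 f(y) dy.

13*log(2)

Factor the denominator: y**2 - 1 = (y + 1)(y - 1).
Partial fractions: 2*(4*y + 1)/((y - 1)*(y + 1)) = 3/(y + 1) + 5/(y - 1).
An antiderivative is F(y) = 5*log(y - 1) + 3*log(y + 1).
Then F(5) - F(2) = (3*log(3) + 13*log(2)) - (log(27)) = 13*log(2).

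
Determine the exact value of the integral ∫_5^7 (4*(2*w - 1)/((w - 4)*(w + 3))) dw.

-8*log(2) + 4*log(3) + 4*log(5)

Factor the denominator: w**2 - w - 12 = (w + 3)(w - 4).
Partial fractions: 4*(2*w - 1)/((w - 4)*(w + 3)) = 4/(w + 3) + 4/(w - 4).
An antiderivative is F(w) = 4*log(w - 4) + 4*log(w + 3).
Then F(7) - F(5) = (4*log(2) + 4*log(3) + 4*log(5)) - (12*log(2)) = -8*log(2) + 4*log(3) + 4*log(5).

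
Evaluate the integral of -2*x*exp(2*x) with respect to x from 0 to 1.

-exp(2)/2 - 1/2

Integrate by parts once (u = x, dv = -2*exp(2*x) dx).
An antiderivative is F(x) = (-2*x + 1)*exp(2*x)/2.
Then F(1) - F(0) = (-exp(2)/2) - (1/2) = -exp(2)/2 - 1/2.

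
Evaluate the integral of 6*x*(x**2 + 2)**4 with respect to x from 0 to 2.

Let u = x**2 + 2, so du = 2*x dx. When x = 0, u = 2; when x = 2, u = 6.
The integral becomes 3·∫ u**4 du from 2 to 6, with antiderivative 3*u**5/5.
Back in x: F(x) = 3*(x**2 + 2)**5/5.
Then F(2) - F(0) = (23328/5) - (96/5) = 23232/5.

23232/5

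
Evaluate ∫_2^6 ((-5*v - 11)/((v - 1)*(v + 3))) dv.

Factor the denominator: v**2 + 2*v - 3 = (v + 3)(v - 1).
Partial fractions: (-5*v - 11)/((v - 1)*(v + 3)) = -1/(v + 3) - 4/(v - 1).
An antiderivative is F(v) = -4*log(v - 1) - log(v + 3).
Then F(6) - F(2) = (-4*log(5) - 2*log(3)) - (-log(5)) = -3*log(5) - 2*log(3).

-3*log(5) - 2*log(3)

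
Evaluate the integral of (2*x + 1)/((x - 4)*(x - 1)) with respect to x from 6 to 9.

-6*log(2) + 4*log(5)

Factor the denominator: x**2 - 5*x + 4 = (x - 1)(x - 4).
Partial fractions: (2*x + 1)/((x - 4)*(x - 1)) = -1/(x - 1) + 3/(x - 4).
An antiderivative is F(x) = 3*log(x - 4) - log(x - 1).
Then F(9) - F(6) = (-3*log(2) + 3*log(5)) - (log(8/5)) = -6*log(2) + 4*log(5).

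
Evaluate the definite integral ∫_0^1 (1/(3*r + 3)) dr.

An antiderivative is F(r) = log(3*r + 3)/3.
Then F(1) - F(0) = (log(6)/3) - (log(3)/3) = log(2)/3.

log(2)/3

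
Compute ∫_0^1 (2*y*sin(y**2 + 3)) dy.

cos(3) - cos(4)

Let u = y**2 + 3, so du = 2*y dy. When y = 0, u = 3; when y = 1, u = 4.
The integral becomes ∫ sin(u) du from 3 to 4, with antiderivative -cos(u).
Back in y: F(y) = -cos(y**2 + 3).
Then F(1) - F(0) = (-cos(4)) - (-cos(3)) = cos(3) - cos(4).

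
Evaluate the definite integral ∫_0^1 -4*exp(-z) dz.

-4 + 4*exp(-1)

An antiderivative is F(z) = 4*exp(-z).
Then F(1) - F(0) = (4*exp(-1)) - (4) = -4 + 4*exp(-1).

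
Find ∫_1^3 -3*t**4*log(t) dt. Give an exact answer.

Integrate by parts once (u = ln t, dv = -3*t**4 dt).
An antiderivative is F(t) = -3*t**5*(5*log(t) - 1)/25.
Then F(3) - F(1) = (729/25 - 729*log(3)/5) - (3/25) = 726/25 - 729*log(3)/5.

726/25 - 729*log(3)/5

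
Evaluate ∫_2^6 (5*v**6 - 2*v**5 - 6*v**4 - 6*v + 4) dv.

By the power rule, an antiderivative is F(v) = 5*v**7/7 - v**6/3 - 6*v**5/5 - 3*v**2 + 4*v.
Then F(6) - F(2) = (6124548/35) - (2908/105) = 18370736/105.

18370736/105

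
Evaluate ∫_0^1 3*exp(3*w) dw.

-1 + exp(3)

Let u = 3*w, so du = 3 dw. When w = 0, u = 0; when w = 1, u = 3.
The integral becomes ∫ exp(u) du from 0 to 3, with antiderivative exp(u).
Back in w: F(w) = exp(3*w).
Then F(1) - F(0) = (exp(3)) - (1) = -1 + exp(3).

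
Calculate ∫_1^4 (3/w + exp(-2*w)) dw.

An antiderivative is F(w) = 3*log(w) - exp(-2*w)/2.
Then F(4) - F(1) = (-exp(-8)/2 + 6*log(2)) - (-exp(-2)/2) = (-1 + exp(6) + 12*exp(8)*log(2))*exp(-8)/2.

(-1 + exp(6) + 12*exp(8)*log(2))*exp(-8)/2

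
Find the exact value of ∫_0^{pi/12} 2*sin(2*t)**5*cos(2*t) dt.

1/384

Let u = sin(2*t), so du = 2*cos(2*t) dt. When t = 0, u = 0; when t = pi/12, u = 1/2.
The integral becomes ∫ u**5 du from 0 to 1/2, with antiderivative u**6/6.
Back in t: F(t) = sin(2*t)**6/6.
Then F(pi/12) - F(0) = (1/384) - (0) = 1/384.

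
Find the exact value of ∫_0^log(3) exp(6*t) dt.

364/3

Let u = exp(t), so du = exp(t) dt. When t = 0, u = 1; when t = log(3), u = 3.
The integral becomes ∫ u**5 du from 1 to 3, with antiderivative u**6/6.
Back in t: F(t) = exp(6*t)/6.
Then F(log(3)) - F(0) = (243/2) - (1/6) = 364/3.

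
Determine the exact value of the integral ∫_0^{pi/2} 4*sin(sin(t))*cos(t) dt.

4 - 4*cos(1)

Let u = sin(t), so du = cos(t) dt. When t = 0, u = 0; when t = pi/2, u = 1.
The integral becomes 4·∫ sin(u) du from 0 to 1, with antiderivative -4*cos(u).
Back in t: F(t) = -4*cos(sin(t)).
Then F(pi/2) - F(0) = (-4*cos(1)) - (-4) = 4 - 4*cos(1).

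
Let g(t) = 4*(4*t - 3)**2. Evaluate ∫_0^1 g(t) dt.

28/3

Let u = 4*t - 3, so du = 4 dt. When t = 0, u = -3; when t = 1, u = 1.
The integral becomes ∫ u**2 du from -3 to 1, with antiderivative u**3/3.
Back in t: F(t) = (4*t - 3)**3/3.
Then F(1) - F(0) = (1/3) - (-9) = 28/3.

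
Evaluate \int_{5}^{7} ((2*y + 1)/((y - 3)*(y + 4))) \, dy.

log(22/9)

Factor the denominator: y**2 + y - 12 = (y + 4)(y - 3).
Partial fractions: (2*y + 1)/((y - 3)*(y + 4)) = 1/(y + 4) + 1/(y - 3).
An antiderivative is F(y) = log(y - 3) + log(y + 4).
Then F(7) - F(5) = (log(44)) - (log(18)) = log(22/9).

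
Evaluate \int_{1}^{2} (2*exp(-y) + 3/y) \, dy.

An antiderivative is F(y) = 3*log(y) - 2*exp(-y).
Then F(2) - F(1) = (-2*exp(-2) + 3*log(2)) - (-2*exp(-1)) = -2*exp(-2) + 2*exp(-1) + 3*log(2).

-2*exp(-2) + 2*exp(-1) + 3*log(2)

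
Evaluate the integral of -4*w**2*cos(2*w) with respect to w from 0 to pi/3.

Integrate by parts twice (u = w^2, dv = -4*cos(2*w) dw).
An antiderivative is F(w) = -2*w**2*sin(2*w) - 2*w*cos(2*w) + sin(2*w).
Then F(pi/3) - F(0) = (-sqrt(3)*pi**2/9 + sqrt(3)/2 + pi/3) - (0) = -sqrt(3)*pi**2/9 + sqrt(3)/2 + pi/3.

-sqrt(3)*pi**2/9 + sqrt(3)/2 + pi/3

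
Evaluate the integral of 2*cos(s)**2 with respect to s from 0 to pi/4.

Use the identity cos^2(s) = (1 + cos(2*s))/2.
An antiderivative is F(s) = s + sin(2*s)/2.
Then F(pi/4) - F(0) = (1/2 + pi/4) - (0) = 1/2 + pi/4.

1/2 + pi/4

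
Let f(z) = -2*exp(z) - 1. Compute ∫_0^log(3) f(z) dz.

-4 - log(3)

An antiderivative is F(z) = -z - 2*exp(z).
Then F(log(3)) - F(0) = (-6 - log(3)) - (-2) = -4 - log(3).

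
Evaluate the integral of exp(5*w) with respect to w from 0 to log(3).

242/5

Let u = exp(w), so du = exp(w) dw. When w = 0, u = 1; when w = log(3), u = 3.
The integral becomes ∫ u**4 du from 1 to 3, with antiderivative u**5/5.
Back in w: F(w) = exp(5*w)/5.
Then F(log(3)) - F(0) = (243/5) - (1/5) = 242/5.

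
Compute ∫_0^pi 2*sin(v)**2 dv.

Use the identity sin^2(v) = (1 - cos(2*v))/2.
An antiderivative is F(v) = v - sin(2*v)/2.
Then F(pi) - F(0) = (pi) - (0) = pi.

pi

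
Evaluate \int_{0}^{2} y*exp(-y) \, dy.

Integrate by parts once (u = y, dv = exp(-y) dy).
An antiderivative is F(y) = (-y - 1)*exp(-y).
Then F(2) - F(0) = (-3*exp(-2)) - (-1) = 1 - 3*exp(-2).

1 - 3*exp(-2)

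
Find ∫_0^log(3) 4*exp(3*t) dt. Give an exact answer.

Let u = exp(t), so du = exp(t) dt. When t = 0, u = 1; when t = log(3), u = 3.
The integral becomes 4·∫ u**2 du from 1 to 3, with antiderivative 4*u**3/3.
Back in t: F(t) = 4*exp(3*t)/3.
Then F(log(3)) - F(0) = (36) - (4/3) = 104/3.

104/3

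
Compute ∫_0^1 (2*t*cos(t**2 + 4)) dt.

sin(5) - sin(4)

Let u = t**2 + 4, so du = 2*t dt. When t = 0, u = 4; when t = 1, u = 5.
The integral becomes ∫ cos(u) du from 4 to 5, with antiderivative sin(u).
Back in t: F(t) = sin(t**2 + 4).
Then F(1) - F(0) = (sin(5)) - (sin(4)) = sin(5) - sin(4).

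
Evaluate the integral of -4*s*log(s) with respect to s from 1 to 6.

-72*log(3) - 72*log(2) + 35

Integrate by parts once (u = ln s, dv = -4*s ds).
An antiderivative is F(s) = -s**2*(2*log(s) - 1).
Then F(6) - F(1) = (-72*log(3) - 72*log(2) + 36) - (1) = -72*log(3) - 72*log(2) + 35.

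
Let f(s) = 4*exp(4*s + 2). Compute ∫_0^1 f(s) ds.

Let u = 4*s + 2, so du = 4 ds. When s = 0, u = 2; when s = 1, u = 6.
The integral becomes ∫ exp(u) du from 2 to 6, with antiderivative exp(u).
Back in s: F(s) = exp(4*s + 2).
Then F(1) - F(0) = (exp(6)) - (exp(2)) = -exp(2) + exp(6).

-exp(2) + exp(6)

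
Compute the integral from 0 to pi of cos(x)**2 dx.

Use the identity cos^2(x) = (1 + cos(2*x))/2.
An antiderivative is F(x) = x/2 + sin(2*x)/4.
Then F(pi) - F(0) = (pi/2) - (0) = pi/2.

pi/2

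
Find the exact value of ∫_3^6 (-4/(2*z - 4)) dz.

An antiderivative is F(z) = -2*log(2*z - 4).
Then F(6) - F(3) = (-log(64)) - (-log(4)) = -log(16).

-log(16)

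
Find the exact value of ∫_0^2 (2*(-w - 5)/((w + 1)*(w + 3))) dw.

-6*log(3) + 2*log(5)

Factor the denominator: w**2 + 4*w + 3 = (w + 3)(w + 1).
Partial fractions: 2*(-w - 5)/((w + 1)*(w + 3)) = 2/(w + 3) - 4/(w + 1).
An antiderivative is F(w) = -4*log(w + 1) + 2*log(w + 3).
Then F(2) - F(0) = (log(25/81)) - (log(9)) = -6*log(3) + 2*log(5).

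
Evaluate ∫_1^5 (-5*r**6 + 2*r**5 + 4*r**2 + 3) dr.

By the power rule, an antiderivative is F(r) = -5*r**7/7 + r**6/3 + 4*r**3/3 + 3*r.
Then F(5) - F(1) = (-352895/7) - (83/21) = -1058768/21.

-1058768/21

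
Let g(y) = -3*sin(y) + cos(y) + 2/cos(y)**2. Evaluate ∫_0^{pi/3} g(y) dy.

An antiderivative is F(y) = sin(y) + 3*cos(y) + 2*tan(y).
Then F(pi/3) - F(0) = (3/2 + 5*sqrt(3)/2) - (3) = -3/2 + 5*sqrt(3)/2.

-3/2 + 5*sqrt(3)/2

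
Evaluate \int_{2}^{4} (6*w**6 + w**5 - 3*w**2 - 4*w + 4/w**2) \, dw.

101687/7

By the power rule, an antiderivative is F(w) = 6*w**7/7 + w**6/6 - w**3 - 2*w**2 - 4/w.
Then F(4) - F(2) = (307211/21) - (2150/21) = 101687/7.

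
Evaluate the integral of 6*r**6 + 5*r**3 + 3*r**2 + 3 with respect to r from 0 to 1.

171/28

By the power rule, an antiderivative is F(r) = 6*r**7/7 + 5*r**4/4 + r**3 + 3*r.
Then F(1) - F(0) = (171/28) - (0) = 171/28.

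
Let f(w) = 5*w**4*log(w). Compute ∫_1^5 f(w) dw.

-3124/5 + 3125*log(5)

Integrate by parts once (u = ln w, dv = 5*w**4 dw).
An antiderivative is F(w) = w**5*(5*log(w) - 1)/5.
Then F(5) - F(1) = (-625 + 3125*log(5)) - (-1/5) = -3124/5 + 3125*log(5).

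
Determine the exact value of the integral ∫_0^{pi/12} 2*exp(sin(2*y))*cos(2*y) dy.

-1 + exp(1/2)

Let u = sin(2*y), so du = 2*cos(2*y) dy. When y = 0, u = 0; when y = pi/12, u = 1/2.
The integral becomes ∫ exp(u) du from 0 to 1/2, with antiderivative exp(u).
Back in y: F(y) = exp(sin(2*y)).
Then F(pi/12) - F(0) = (exp(1/2)) - (1) = -1 + exp(1/2).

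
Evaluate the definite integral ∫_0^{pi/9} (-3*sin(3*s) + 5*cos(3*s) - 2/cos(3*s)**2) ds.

-1/2 + sqrt(3)/6

An antiderivative is F(s) = 5*sin(3*s)/3 + cos(3*s) - 2*tan(3*s)/3.
Then F(pi/9) - F(0) = (sqrt(3)/6 + 1/2) - (1) = -1/2 + sqrt(3)/6.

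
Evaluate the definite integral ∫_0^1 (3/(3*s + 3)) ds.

log(2)

An antiderivative is F(s) = log(3*s + 3).
Then F(1) - F(0) = (log(6)) - (log(3)) = log(2).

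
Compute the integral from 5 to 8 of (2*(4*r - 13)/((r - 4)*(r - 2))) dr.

11*log(2)

Factor the denominator: r**2 - 6*r + 8 = (r - 2)(r - 4).
Partial fractions: 2*(4*r - 13)/((r - 4)*(r - 2)) = 5/(r - 2) + 3/(r - 4).
An antiderivative is F(r) = 3*log(r - 4) + 5*log(r - 2).
Then F(8) - F(5) = (5*log(3) + 11*log(2)) - (5*log(3)) = 11*log(2).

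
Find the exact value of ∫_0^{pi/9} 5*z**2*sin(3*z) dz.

Integrate by parts twice (u = z^2, dv = 5*sin(3*z) dz).
An antiderivative is F(z) = -5*z**2*cos(3*z)/3 + 10*z*sin(3*z)/9 + 10*cos(3*z)/27.
Then F(pi/9) - F(0) = (-5*pi**2/486 + 5/27 + 5*sqrt(3)*pi/81) - (10/27) = -5/27 - 5*pi**2/486 + 5*sqrt(3)*pi/81.

-5/27 - 5*pi**2/486 + 5*sqrt(3)*pi/81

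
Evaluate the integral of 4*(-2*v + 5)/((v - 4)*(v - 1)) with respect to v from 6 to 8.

Factor the denominator: v**2 - 5*v + 4 = (v - 1)(v - 4).
Partial fractions: 4*(-2*v + 5)/((v - 4)*(v - 1)) = -4/(v - 1) - 4/(v - 4).
An antiderivative is F(v) = -4*log(v - 4) - 4*log(v - 1).
Then F(8) - F(6) = (-4*log(7) - 8*log(2)) - (-4*log(5) - 4*log(2)) = -4*log(7) - 4*log(2) + 4*log(5).

-4*log(7) - 4*log(2) + 4*log(5)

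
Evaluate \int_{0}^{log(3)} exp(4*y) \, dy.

Let u = exp(y), so du = exp(y) dy. When y = 0, u = 1; when y = log(3), u = 3.
The integral becomes ∫ u**3 du from 1 to 3, with antiderivative u**4/4.
Back in y: F(y) = exp(4*y)/4.
Then F(log(3)) - F(0) = (81/4) - (1/4) = 20.

20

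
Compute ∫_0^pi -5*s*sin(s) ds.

-5*pi

Integrate by parts once (u = s, dv = -5*sin(s) ds).
An antiderivative is F(s) = 5*s*cos(s) - 5*sin(s).
Then F(pi) - F(0) = (-5*pi) - (0) = -5*pi.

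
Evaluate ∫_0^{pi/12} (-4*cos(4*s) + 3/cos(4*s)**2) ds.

sqrt(3)/4

An antiderivative is F(s) = -sin(4*s) + 3*tan(4*s)/4.
Then F(pi/12) - F(0) = (sqrt(3)/4) - (0) = sqrt(3)/4.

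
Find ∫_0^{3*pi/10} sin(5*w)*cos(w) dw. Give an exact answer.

Use the identity sin(5*w)cos(w) = [sin(6*w) + sin(4*w)]/2.
An antiderivative is F(w) = -cos(4*w)/8 - cos(6*w)/12.
Then F(3*pi/10) - F(0) = (1/96 + sqrt(5)/96) - (-5/24) = sqrt(5)/96 + 7/32.

sqrt(5)/96 + 7/32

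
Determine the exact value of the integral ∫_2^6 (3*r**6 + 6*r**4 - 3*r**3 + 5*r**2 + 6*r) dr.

13512784/105

By the power rule, an antiderivative is F(r) = 3*r**7/7 + 6*r**5/5 - 3*r**4/4 + 5*r**3/3 + 3*r**2.
Then F(6) - F(2) = (4507992/35) - (11192/105) = 13512784/105.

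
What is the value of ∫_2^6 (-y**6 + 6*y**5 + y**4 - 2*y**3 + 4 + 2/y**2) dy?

792214/105

By the power rule, an antiderivative is F(y) = -y**7/7 + y**6 + y**5/5 - y**4/2 + 4*y - 2/y.
Then F(6) - F(2) = (797581/105) - (1789/35) = 792214/105.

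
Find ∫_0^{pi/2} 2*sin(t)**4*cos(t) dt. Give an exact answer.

2/5

Let u = sin(t), so du = cos(t) dt. When t = 0, u = 0; when t = pi/2, u = 1.
The integral becomes 2·∫ u**4 du from 0 to 1, with antiderivative 2*u**5/5.
Back in t: F(t) = 2*sin(t)**5/5.
Then F(pi/2) - F(0) = (2/5) - (0) = 2/5.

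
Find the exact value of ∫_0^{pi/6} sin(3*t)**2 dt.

pi/12

Use the identity sin^2(3*t) = (1 - cos(6*t))/2.
An antiderivative is F(t) = t/2 - sin(6*t)/12.
Then F(pi/6) - F(0) = (pi/12) - (0) = pi/12.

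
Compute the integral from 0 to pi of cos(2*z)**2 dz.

pi/2

Use the identity cos^2(2*z) = (1 + cos(4*z))/2.
An antiderivative is F(z) = z/2 + sin(4*z)/8.
Then F(pi) - F(0) = (pi/2) - (0) = pi/2.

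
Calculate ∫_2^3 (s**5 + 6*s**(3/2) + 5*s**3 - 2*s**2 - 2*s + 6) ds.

By the power rule, an antiderivative is F(s) = s**6/6 + 12*s**(5/2)/5 + 5*s**4/4 - 2*s**3/3 - s**2 + 6*s.
Then F(3) - F(2) = (108*sqrt(3)/5 + 855/4) - (48*sqrt(2)/5 + 100/3) = -48*sqrt(2)/5 + 108*sqrt(3)/5 + 2165/12.

-48*sqrt(2)/5 + 108*sqrt(3)/5 + 2165/12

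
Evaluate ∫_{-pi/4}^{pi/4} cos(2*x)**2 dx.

Use the identity cos^2(2*x) = (1 + cos(4*x))/2.
An antiderivative is F(x) = x/2 + sin(4*x)/8.
Then F(pi/4) - F(-pi/4) = (pi/8) - (-pi/8) = pi/4.

pi/4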